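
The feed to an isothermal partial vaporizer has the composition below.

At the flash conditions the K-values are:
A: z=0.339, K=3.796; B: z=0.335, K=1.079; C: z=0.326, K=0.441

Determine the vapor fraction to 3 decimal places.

ψ = 0.780

Newton iteration, ψ⁰ = 0.5:
  ψ = 0.500: g = 0.1678, g' = -0.659 → ψ = 0.755
  ψ = 0.755: g = 0.0146, g' = -0.581 → ψ = 0.780
Converged at ψ = 0.780.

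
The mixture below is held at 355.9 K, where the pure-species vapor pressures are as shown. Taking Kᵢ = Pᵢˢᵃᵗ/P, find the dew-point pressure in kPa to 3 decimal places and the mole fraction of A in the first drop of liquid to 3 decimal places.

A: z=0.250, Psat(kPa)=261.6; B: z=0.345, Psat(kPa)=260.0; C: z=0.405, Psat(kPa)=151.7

Pdew = 201.925 kPa, x_A = 0.193

At the dew point ψ → 1, so Σzᵢ/Kᵢ = 1 with Kᵢ = Pᵢˢᵃᵗ/P ⇒ 1/P = Σzᵢ/Pᵢˢᵃᵗ.
1/P = 0.250/261.6 + 0.345/260.0 + 0.405/151.7 = 0.004952 ⇒ P = 201.925 kPa
xᵢ = zᵢP/Pᵢˢᵃᵗ ⇒ x_A = 0.250·201.925/261.6 = 0.193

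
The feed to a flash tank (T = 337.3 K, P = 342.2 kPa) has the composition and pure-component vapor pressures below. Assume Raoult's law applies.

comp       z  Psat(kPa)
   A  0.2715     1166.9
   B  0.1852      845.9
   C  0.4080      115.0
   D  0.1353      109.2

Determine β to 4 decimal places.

β = 0.4091

Raoult's law: Kᵢ = Pᵢˢᵃᵗ/P = Pᵢˢᵃᵗ/342.2.
  K_A = 1166.9/342.2 = 3.409994, K_B = 845.9/342.2 = 2.471946, K_C = 115.0/342.2 = 0.336061, K_D = 109.2/342.2 = 0.319112
Rachford–Rice: g(β) = Σ zᵢ(Kᵢ−1)/(1+β(Kᵢ−1)) = 0.
Check two-phase: ΣzᵢKᵢ = 1.5639 > 1 and Σzᵢ/Kᵢ = 1.7926 > 1, so g(0) = 0.5639 > 0 and g(1) = -0.7926 < 0.
Newton iteration, β⁰ = 0.48:
  β = 0.4800: g = -0.07133, g' = -1.0027 → β = 0.4089
  β = 0.4089: g = 0.00028, g' = -1.0158 → β = 0.4091
Converged at β = 0.4091.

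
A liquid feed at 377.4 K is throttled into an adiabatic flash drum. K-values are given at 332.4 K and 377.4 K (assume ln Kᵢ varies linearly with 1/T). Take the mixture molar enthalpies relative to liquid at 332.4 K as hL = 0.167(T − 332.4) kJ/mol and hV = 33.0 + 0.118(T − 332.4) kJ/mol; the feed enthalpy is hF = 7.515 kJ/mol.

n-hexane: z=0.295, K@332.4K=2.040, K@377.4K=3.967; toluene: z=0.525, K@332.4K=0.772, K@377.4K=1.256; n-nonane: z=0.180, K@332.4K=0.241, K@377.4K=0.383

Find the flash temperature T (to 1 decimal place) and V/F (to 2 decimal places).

T = 335.3 K, V/F = 0.21

Adiabatic flash: solve Rachford–Rice at each trial T, then check hF = ψ·hV(T) + (1−ψ)·hL(T).
  T = 332.4 K: K = (2.040, 0.772, 0.241), RR gives ψ = 0.118, H_out = 3.910 kJ/mol
  T = 377.4 K: K = (3.967, 1.256, 0.383), RR gives ψ = 1.000, H_out = 38.310 kJ/mol
  T = 354.9 K: K = (2.905, 1.000, 0.308), RR gives ψ = 0.699, H_out = 26.054 kJ/mol
  T = 343.6 K: K = (2.447, 0.882, 0.274), RR gives ψ = 0.447, H_out = 16.380 kJ/mol
  T = 338.0 K: K = (2.238, 0.826, 0.257), RR gives ψ = 0.295, H_out = 10.579 kJ/mol
  T = 335.2 K: K = (2.137, 0.799, 0.249), RR gives ψ = 0.210, H_out = 7.370 kJ/mol
  T = 336.6 K: K = (2.187, 0.812, 0.253), RR gives ψ = 0.253, H_out = 9.003 kJ/mol
Linear interpolation between T = 335.2 (H_out = 7.370) and T = 336.6 (H_out = 9.003) on hF = 7.515 gives T ≈ 335.3 K, at which ψ = 0.21.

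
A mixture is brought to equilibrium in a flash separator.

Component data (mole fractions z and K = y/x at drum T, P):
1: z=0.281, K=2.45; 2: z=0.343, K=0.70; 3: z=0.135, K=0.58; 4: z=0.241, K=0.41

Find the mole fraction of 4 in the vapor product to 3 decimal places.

Rachford–Rice: g(β) = Σ zᵢ(Kᵢ−1)/(1+β(Kᵢ−1)) = 0.
Feasibility: ΣzᵢKᵢ = 1.106, Σzᵢ/Kᵢ = 1.425 — both > 1, two phases present.
Iterate (Newton) starting at β = 0.5:
  β = 0.500: g = -0.1583, g' = -0.448 → β = 0.147
  β = 0.147: g = 0.0122, g' = -0.563 → β = 0.168
  β = 0.168: g = 0.0002, g' = -0.547 → β = 0.169
Converged at β = 0.169.
Compositions from xᵢ = zᵢ/(1+β(Kᵢ−1)), yᵢ = Kᵢxᵢ:
  1: x = 0.226, y = 0.553
  2: x = 0.361, y = 0.253
  3: x = 0.145, y = 0.084
  4: x = 0.268, y = 0.110

y_4 = 0.110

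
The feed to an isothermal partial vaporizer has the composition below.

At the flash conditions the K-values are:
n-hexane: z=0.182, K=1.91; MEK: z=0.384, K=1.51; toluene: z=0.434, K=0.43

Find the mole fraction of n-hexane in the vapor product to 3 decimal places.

y_n-hexane = 0.272

Rachford–Rice: g(β) = Σ zᵢ(Kᵢ−1)/(1+β(Kᵢ−1)) = 0.
Check two-phase: ΣzᵢKᵢ = 1.114 > 1 and Σzᵢ/Kᵢ = 1.359 > 1, so g(0) = 0.114 > 0 and g(1) = -0.359 < 0.
Iterate (Newton) starting at β = 0.5:
  β = 0.500: g = -0.0761, g' = -0.410 → β = 0.315
  β = 0.315: g = -0.0039, g' = -0.375 → β = 0.304
Converged at β = 0.304.
Compositions from xᵢ = zᵢ/(1+β(Kᵢ−1)), yᵢ = Kᵢxᵢ:
  n-hexane: x = 0.143, y = 0.272
  MEK: x = 0.332, y = 0.502
  toluene: x = 0.525, y = 0.226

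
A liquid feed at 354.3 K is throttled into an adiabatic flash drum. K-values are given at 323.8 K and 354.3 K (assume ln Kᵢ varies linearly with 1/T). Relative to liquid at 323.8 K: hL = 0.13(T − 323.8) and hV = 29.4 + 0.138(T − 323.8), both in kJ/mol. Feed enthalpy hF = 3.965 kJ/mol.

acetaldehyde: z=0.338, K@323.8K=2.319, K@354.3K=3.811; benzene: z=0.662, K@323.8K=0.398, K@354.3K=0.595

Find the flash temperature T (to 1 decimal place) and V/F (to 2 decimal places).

Adiabatic flash: solve Rachford–Rice at each trial T, then check hF = ψ·hV(T) + (1−ψ)·hL(T).
  T = 323.8 K: K = (2.319, 0.398), RR gives ψ = 0.060, H_out = 1.751 kJ/mol
  T = 354.3 K: K = (3.811, 0.595), RR gives ψ = 0.599, H_out = 21.724 kJ/mol
  T = 339.1 K: K = (3.009, 0.491), RR gives ψ = 0.335, H_out = 11.878 kJ/mol
  T = 331.5 K: K = (2.652, 0.444), RR gives ψ = 0.207, H_out = 7.090 kJ/mol
  T = 327.6 K: K = (2.480, 0.420), RR gives ψ = 0.135, H_out = 4.481 kJ/mol
  T = 325.7 K: K = (2.398, 0.409), RR gives ψ = 0.099, H_out = 3.145 kJ/mol
Linear interpolation between T = 325.7 (H_out = 3.145) and T = 327.6 (H_out = 4.481) on hF = 3.965 gives T ≈ 326.9 K, at which ψ = 0.12.

T = 326.9 K, V/F = 0.12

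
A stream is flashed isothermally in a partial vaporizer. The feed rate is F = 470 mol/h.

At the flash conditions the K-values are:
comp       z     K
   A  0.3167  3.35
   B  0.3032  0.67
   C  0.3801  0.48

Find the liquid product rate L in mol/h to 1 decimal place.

L = 268.6 mol/h

Let ψ = V/F and solve Σ zᵢ(Kᵢ−1)/(1+ψ(Kᵢ−1)) = 0.
Check two-phase: ΣzᵢKᵢ = 1.4465 > 1 and Σzᵢ/Kᵢ = 1.3389 > 1, so g(0) = 0.4465 > 0 and g(1) = -0.3389 < 0.
Newton–Raphson from ψ = 0.5:
  ψ = 0.5000: g = -0.04474, g' = -0.6048 → ψ = 0.4260
  ψ = 0.4260: g = 0.00159, g' = -0.6510 → ψ = 0.4285
Converged at ψ = 0.4285.
Then V = ψ·F = 0.4285·470 = 201.4 mol/h and L = F − V = 268.6 mol/h.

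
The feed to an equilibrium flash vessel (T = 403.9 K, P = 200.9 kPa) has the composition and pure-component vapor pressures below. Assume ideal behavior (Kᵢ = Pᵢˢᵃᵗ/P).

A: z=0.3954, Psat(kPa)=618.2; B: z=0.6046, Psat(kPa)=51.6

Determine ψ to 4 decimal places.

ψ = 0.2410

Raoult's law: Kᵢ = Pᵢˢᵃᵗ/P = Pᵢˢᵃᵗ/200.9.
  K_A = 618.2/200.9 = 3.077153, K_B = 51.6/200.9 = 0.256844
Binary case is linear: z₁(K₁−1)(1+ψ(K₂−1)) + z₂(K₂−1)(1+ψ(K₁−1)) = 0
⇒ ψ = [z₁(K₁−1)+z₂(K₂−1)] / [−(K₁−1)(K₂−1)] = 0.37199/1.54365 = 0.2410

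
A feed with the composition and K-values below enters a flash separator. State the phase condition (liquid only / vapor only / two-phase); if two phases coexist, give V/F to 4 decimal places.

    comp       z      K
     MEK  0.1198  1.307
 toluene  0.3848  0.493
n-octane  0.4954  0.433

ΣzᵢKᵢ = 0.5608; Σzᵢ/Kᵢ = 2.0163.
Since ΣzᵢKᵢ < 1 the mixture is below its bubble point — single liquid phase.

liquid only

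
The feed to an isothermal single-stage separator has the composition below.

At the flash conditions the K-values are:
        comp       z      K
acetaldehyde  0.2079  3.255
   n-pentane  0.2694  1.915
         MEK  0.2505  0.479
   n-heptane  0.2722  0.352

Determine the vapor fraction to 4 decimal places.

ψ = 0.4331

Material balance + equilibrium reduce to Σ zᵢ(Kᵢ−1)/(1+ψ(Kᵢ−1)) = 0.
Feasibility: ΣzᵢKᵢ = 1.4084, Σzᵢ/Kᵢ = 1.5008 — both > 1, two phases present.
Newton iteration, ψ⁰ = 0.63:
  ψ = 0.6300: g = -0.14231, g' = -0.7482 → ψ = 0.4398
  ψ = 0.4398: g = -0.00485, g' = -0.7192 → ψ = 0.4331
Converged at ψ = 0.4331.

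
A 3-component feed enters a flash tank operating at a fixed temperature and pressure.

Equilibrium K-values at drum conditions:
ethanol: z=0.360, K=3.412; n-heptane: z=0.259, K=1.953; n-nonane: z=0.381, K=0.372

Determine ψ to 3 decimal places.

Let ψ = V/F and solve Σ zᵢ(Kᵢ−1)/(1+ψ(Kᵢ−1)) = 0.
Check two-phase: ΣzᵢKᵢ = 1.876 > 1 and Σzᵢ/Kᵢ = 1.262 > 1, so g(0) = 0.876 > 0 and g(1) = -0.262 < 0.
Iterate (Newton) starting at ψ = 0.5:
  ψ = 0.500: g = 0.2120, g' = -0.858 → ψ = 0.747
  ψ = 0.747: g = 0.0032, g' = -0.880 → ψ = 0.751
Converged at ψ = 0.751.

ψ = 0.751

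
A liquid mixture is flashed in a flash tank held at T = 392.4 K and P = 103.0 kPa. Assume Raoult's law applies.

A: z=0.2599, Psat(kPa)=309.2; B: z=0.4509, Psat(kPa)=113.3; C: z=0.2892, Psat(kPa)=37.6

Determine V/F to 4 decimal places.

Raoult's law: Kᵢ = Pᵢˢᵃᵗ/P = Pᵢˢᵃᵗ/103.0.
  K_A = 309.2/103.0 = 3.001942, K_B = 113.3/103.0 = 1.100000, K_C = 37.6/103.0 = 0.365049
Material balance + equilibrium reduce to Σ zᵢ(Kᵢ−1)/(1+V/F(Kᵢ−1)) = 0.
g(0) = ΣzᵢKᵢ − 1 = 0.3818 and g(1) = 1 − Σzᵢ/Kᵢ = -0.2887, so a root lies in (0, 1).
Newton iteration, V/F⁰ = 0.5:
  V/F = 0.5000: g = 0.03393, g' = -0.5145 → V/F = 0.5659
Converged at V/F = 0.5659.

V/F = 0.5659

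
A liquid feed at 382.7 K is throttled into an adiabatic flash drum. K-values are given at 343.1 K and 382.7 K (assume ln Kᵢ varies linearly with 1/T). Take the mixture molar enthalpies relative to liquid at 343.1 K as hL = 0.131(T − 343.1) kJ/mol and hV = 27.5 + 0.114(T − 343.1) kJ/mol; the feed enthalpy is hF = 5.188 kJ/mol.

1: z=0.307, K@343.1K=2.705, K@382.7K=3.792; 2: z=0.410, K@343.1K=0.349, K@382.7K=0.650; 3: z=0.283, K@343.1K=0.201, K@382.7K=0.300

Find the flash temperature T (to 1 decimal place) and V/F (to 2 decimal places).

Adiabatic flash: solve Rachford–Rice at each trial T, then check hF = ψ·hV(T) + (1−ψ)·hL(T).
  T = 343.1 K: K = (2.705, 0.349, 0.201), RR gives ψ = 0.025, H_out = 0.687 kJ/mol
  T = 382.7 K: K = (3.792, 0.650, 0.300), RR gives ψ = 0.358, H_out = 14.800 kJ/mol
  T = 362.9 K: K = (3.232, 0.484, 0.248), RR gives ψ = 0.189, H_out = 7.723 kJ/mol
  T = 353.0 K: K = (2.964, 0.413, 0.224), RR gives ψ = 0.109, H_out = 4.270 kJ/mol
  T = 357.9 K: K = (3.096, 0.447, 0.236), RR gives ψ = 0.149, H_out = 5.985 kJ/mol
  T = 355.4 K: K = (3.029, 0.430, 0.230), RR gives ψ = 0.128, H_out = 5.113 kJ/mol
  T = 356.6 K: K = (3.061, 0.438, 0.233), RR gives ψ = 0.138, H_out = 5.532 kJ/mol
Linear interpolation between T = 355.4 (H_out = 5.113) and T = 356.6 (H_out = 5.532) on hF = 5.188 gives T ≈ 355.6 K, at which ψ = 0.13.

T = 355.6 K, V/F = 0.13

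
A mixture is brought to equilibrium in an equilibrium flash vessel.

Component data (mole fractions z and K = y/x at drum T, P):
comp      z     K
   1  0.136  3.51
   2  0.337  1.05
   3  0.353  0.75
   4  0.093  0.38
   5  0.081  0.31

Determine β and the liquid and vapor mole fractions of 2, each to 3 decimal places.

Material balance + equilibrium reduce to Σ zᵢ(Kᵢ−1)/(1+β(Kᵢ−1)) = 0.
Feasibility: ΣzᵢKᵢ = 1.156, Σzᵢ/Kᵢ = 1.336 — both > 1, two phases present.
Iterate (Newton) starting at β = 0.5:
  β = 0.500: g = -0.1019, g' = -0.363 → β = 0.219
  β = 0.219: g = 0.0109, g' = -0.483 → β = 0.242
Converged at β = 0.242.
Compositions from xᵢ = zᵢ/(1+β(Kᵢ−1)), yᵢ = Kᵢxᵢ:
  1: x = 0.085, y = 0.297
  2: x = 0.333, y = 0.350
  3: x = 0.376, y = 0.282
  4: x = 0.109, y = 0.042
  5: x = 0.097, y = 0.030

β = 0.242, x_2 = 0.333, y_2 = 0.350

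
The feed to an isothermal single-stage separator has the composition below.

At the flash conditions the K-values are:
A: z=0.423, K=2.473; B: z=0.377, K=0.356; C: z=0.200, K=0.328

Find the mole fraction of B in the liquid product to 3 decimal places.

x_B = 0.451

Rachford–Rice: g(V/F) = Σ zᵢ(Kᵢ−1)/(1+V/F(Kᵢ−1)) = 0.
Feasibility: ΣzᵢKᵢ = 1.246, Σzᵢ/Kᵢ = 1.840 — both > 1, two phases present.
Newton iteration, V/F⁰ = 0.5:
  V/F = 0.500: g = -0.2017, g' = -0.849 → V/F = 0.263
  V/F = 0.263: g = -0.0061, g' = -0.837 → V/F = 0.255
Converged at V/F = 0.255.
Compositions from xᵢ = zᵢ/(1+V/F(Kᵢ−1)), yᵢ = Kᵢxᵢ:
  A: x = 0.307, y = 0.760
  B: x = 0.451, y = 0.161
  C: x = 0.241, y = 0.079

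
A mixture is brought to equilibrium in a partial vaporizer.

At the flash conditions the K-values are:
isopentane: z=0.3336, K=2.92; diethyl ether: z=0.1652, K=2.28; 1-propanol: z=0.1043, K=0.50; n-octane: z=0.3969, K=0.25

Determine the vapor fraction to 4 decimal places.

ψ = 0.4116

Rachford–Rice: g(ψ) = Σ zᵢ(Kᵢ−1)/(1+ψ(Kᵢ−1)) = 0.
Check two-phase: ΣzᵢKᵢ = 1.5021 > 1 and Σzᵢ/Kᵢ = 1.9829 > 1, so g(0) = 0.5021 > 0 and g(1) = -0.9829 < 0.
Newton iteration, ψ⁰ = 0.5:
  ψ = 0.5000: g = -0.09008, g' = -1.0386 → ψ = 0.4133
  ψ = 0.4133: g = -0.00168, g' = -1.0084 → ψ = 0.4116
Converged at ψ = 0.4116.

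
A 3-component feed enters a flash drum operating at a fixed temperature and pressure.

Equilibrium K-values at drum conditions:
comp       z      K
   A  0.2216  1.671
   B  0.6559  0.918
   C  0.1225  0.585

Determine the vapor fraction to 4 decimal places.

Rachford–Rice: g(ψ) = Σ zᵢ(Kᵢ−1)/(1+ψ(Kᵢ−1)) = 0.
Feasibility: ΣzᵢKᵢ = 1.0441, Σzᵢ/Kᵢ = 1.0565 — both > 1, two phases present.
Newton–Raphson from ψ = 0.5:
  ψ = 0.5000: g = -0.00889, g' = -0.0943 → ψ = 0.4057
  ψ = 0.4057: g = 0.00011, g' = -0.0969 → ψ = 0.4069
Converged at ψ = 0.4069.

ψ = 0.4069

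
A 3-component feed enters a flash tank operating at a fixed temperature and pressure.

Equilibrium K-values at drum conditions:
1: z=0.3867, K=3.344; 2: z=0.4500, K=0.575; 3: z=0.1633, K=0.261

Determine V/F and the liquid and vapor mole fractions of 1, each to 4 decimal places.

Material balance + equilibrium reduce to Σ zᵢ(Kᵢ−1)/(1+V/F(Kᵢ−1)) = 0.
Check two-phase: ΣzᵢKᵢ = 1.5945 > 1 and Σzᵢ/Kᵢ = 1.5239 > 1, so g(0) = 0.5945 > 0 and g(1) = -0.5239 < 0.
Newton–Raphson from V/F = 0.5:
  V/F = 0.5000: g = -0.01694, g' = -0.8058 → V/F = 0.4790
  V/F = 0.4790: g = 0.00008, g' = -0.8133 → V/F = 0.4791
Converged at V/F = 0.4791.
Compositions from xᵢ = zᵢ/(1+V/F(Kᵢ−1)), yᵢ = Kᵢxᵢ:
  1: x = 0.1822, y = 0.6091
  2: x = 0.5650, y = 0.3249
  3: x = 0.2528, y = 0.0660

V/F = 0.4791, x_1 = 0.1822, y_1 = 0.6091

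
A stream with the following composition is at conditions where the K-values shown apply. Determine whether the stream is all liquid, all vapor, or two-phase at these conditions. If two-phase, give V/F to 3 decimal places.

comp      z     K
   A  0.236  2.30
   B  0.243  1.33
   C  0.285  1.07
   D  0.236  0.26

two-phase, V/F = 0.494

ΣzᵢKᵢ = 1.232; Σzᵢ/Kᵢ = 1.459.
Both exceed 1, so a two-phase solution exists.
Newton iteration, ψ⁰ = 0.49:
  ψ = 0.490: g = 0.0017, g' = -0.488 → ψ = 0.494
Converged at ψ = 0.494.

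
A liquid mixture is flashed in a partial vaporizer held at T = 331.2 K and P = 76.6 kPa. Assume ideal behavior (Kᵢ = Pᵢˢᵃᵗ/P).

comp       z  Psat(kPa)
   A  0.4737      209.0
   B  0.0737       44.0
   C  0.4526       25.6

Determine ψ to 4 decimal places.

ψ = 0.4403

Raoult's law: Kᵢ = Pᵢˢᵃᵗ/P = Pᵢˢᵃᵗ/76.6.
  K_A = 209.0/76.6 = 2.728460, K_B = 44.0/76.6 = 0.574413, K_C = 25.6/76.6 = 0.334204
Rachford–Rice: g(ψ) = Σ zᵢ(Kᵢ−1)/(1+ψ(Kᵢ−1)) = 0.
g(0) = ΣzᵢKᵢ − 1 = 0.4861 and g(1) = 1 − Σzᵢ/Kᵢ = -0.6562, so a root lies in (0, 1).
Iterate (Newton) starting at ψ = 0.3:
  ψ = 0.3000: g = 0.12668, g' = -0.9445 → ψ = 0.4341
  ψ = 0.4341: g = 0.00546, g' = -0.8789 → ψ = 0.4403
Converged at ψ = 0.4403.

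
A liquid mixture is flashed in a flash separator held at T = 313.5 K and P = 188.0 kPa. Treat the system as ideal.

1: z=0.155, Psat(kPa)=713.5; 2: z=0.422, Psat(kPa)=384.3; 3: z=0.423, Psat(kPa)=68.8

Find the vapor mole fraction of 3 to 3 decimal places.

y_3 = 0.250

Raoult's law: Kᵢ = Pᵢˢᵃᵗ/P = Pᵢˢᵃᵗ/188.0.
  K_1 = 713.5/188.0 = 3.79521, K_2 = 384.3/188.0 = 2.04415, K_3 = 68.8/188.0 = 0.36596
Let ψ = V/F and solve Σ zᵢ(Kᵢ−1)/(1+ψ(Kᵢ−1)) = 0.
Check two-phase: ΣzᵢKᵢ = 1.606 > 1 and Σzᵢ/Kᵢ = 1.403 > 1, so g(0) = 0.606 > 0 and g(1) = -0.403 < 0.
Newton iteration, ψ⁰ = 0.61:
  ψ = 0.610: g = -0.0080, g' = -0.789 → ψ = 0.600
Converged at ψ = 0.600.
Compositions from xᵢ = zᵢ/(1+ψ(Kᵢ−1)), yᵢ = Kᵢxᵢ:
  1: x = 0.058, y = 0.220
  2: x = 0.259, y = 0.530
  3: x = 0.683, y = 0.250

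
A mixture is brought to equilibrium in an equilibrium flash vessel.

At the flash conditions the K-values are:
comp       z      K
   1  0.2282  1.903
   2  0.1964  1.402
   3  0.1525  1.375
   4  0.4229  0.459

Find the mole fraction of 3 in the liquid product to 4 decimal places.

Material balance + equilibrium reduce to Σ zᵢ(Kᵢ−1)/(1+ψ(Kᵢ−1)) = 0.
Feasibility: ΣzᵢKᵢ = 1.1134, Σzᵢ/Kᵢ = 1.2923 — both > 1, two phases present.
Newton iteration, ψ⁰ = 0.5:
  ψ = 0.5000: g = -0.05776, g' = -0.3581 → ψ = 0.3387
  ψ = 0.3387: g = -0.00208, g' = -0.3361 → ψ = 0.3325
Converged at ψ = 0.3325.
Compositions from xᵢ = zᵢ/(1+ψ(Kᵢ−1)), yᵢ = Kᵢxᵢ:
  1: x = 0.1755, y = 0.3340
  2: x = 0.1732, y = 0.2429
  3: x = 0.1356, y = 0.1864
  4: x = 0.5157, y = 0.2367

x_3 = 0.1356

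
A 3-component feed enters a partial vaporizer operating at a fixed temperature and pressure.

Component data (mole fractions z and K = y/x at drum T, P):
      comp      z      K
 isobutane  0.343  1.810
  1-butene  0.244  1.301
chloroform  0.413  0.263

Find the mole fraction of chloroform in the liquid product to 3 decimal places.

Let β = V/F and solve Σ zᵢ(Kᵢ−1)/(1+β(Kᵢ−1)) = 0.
Check two-phase: ΣzᵢKᵢ = 1.047 > 1 and Σzᵢ/Kᵢ = 1.947 > 1, so g(0) = 0.047 > 0 and g(1) = -0.947 < 0.
Newton iteration, β⁰ = 0.6:
  β = 0.600: g = -0.2965, g' = -0.839 → β = 0.246
  β = 0.246: g = -0.0720, g' = -0.511 → β = 0.105
  β = 0.105: g = -0.0029, g' = -0.476 → β = 0.099
Converged at β = 0.099.
Compositions from xᵢ = zᵢ/(1+β(Kᵢ−1)), yᵢ = Kᵢxᵢ:
  isobutane: x = 0.317, y = 0.575
  1-butene: x = 0.237, y = 0.308
  chloroform: x = 0.446, y = 0.117

x_chloroform = 0.446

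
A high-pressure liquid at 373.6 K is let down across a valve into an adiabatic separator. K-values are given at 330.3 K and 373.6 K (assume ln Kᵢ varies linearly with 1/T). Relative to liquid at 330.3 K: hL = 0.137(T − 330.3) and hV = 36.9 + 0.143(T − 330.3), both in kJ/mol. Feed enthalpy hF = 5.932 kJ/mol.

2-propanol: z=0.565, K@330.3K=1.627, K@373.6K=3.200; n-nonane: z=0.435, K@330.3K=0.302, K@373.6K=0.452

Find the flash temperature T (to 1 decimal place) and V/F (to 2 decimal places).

Adiabatic flash: solve Rachford–Rice at each trial T, then check hF = ψ·hV(T) + (1−ψ)·hL(T).
  T = 330.3 K: K = (1.627, 0.302), RR gives ψ = 0.116, H_out = 4.268 kJ/mol
  T = 373.6 K: K = (3.200, 0.452), RR gives ψ = 0.833, H_out = 36.897 kJ/mol
  T = 352.0 K: K = (2.332, 0.374), RR gives ψ = 0.576, H_out = 24.311 kJ/mol
  T = 341.1 K: K = (1.957, 0.337), RR gives ψ = 0.398, H_out = 16.190 kJ/mol
  T = 335.7 K: K = (1.787, 0.319), RR gives ψ = 0.277, H_out = 10.988 kJ/mol
  T = 333.0 K: K = (1.706, 0.311), RR gives ψ = 0.203, H_out = 7.876 kJ/mol
  T = 331.6 K: K = (1.665, 0.306), RR gives ψ = 0.160, H_out = 6.077 kJ/mol
Linear interpolation between T = 330.3 (H_out = 4.268) and T = 331.6 (H_out = 6.077) on hF = 5.932 gives T ≈ 331.5 K, at which ψ = 0.16.

T = 331.5 K, V/F = 0.16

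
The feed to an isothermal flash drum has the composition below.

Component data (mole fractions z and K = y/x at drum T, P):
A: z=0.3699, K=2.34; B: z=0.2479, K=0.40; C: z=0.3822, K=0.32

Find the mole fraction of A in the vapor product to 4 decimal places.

Let ψ = V/F and solve Σ zᵢ(Kᵢ−1)/(1+ψ(Kᵢ−1)) = 0.
Feasibility: ΣzᵢKᵢ = 1.0870, Σzᵢ/Kᵢ = 1.9722 — both > 1, two phases present.
Newton iteration, ψ⁰ = 0.5:
  ψ = 0.5000: g = -0.30946, g' = -0.8260 → ψ = 0.1253
  ψ = 0.1253: g = -0.02057, g' = -0.8024 → ψ = 0.0997
  ψ = 0.0997: g = 0.00023, g' = -0.8212 → ψ = 0.1000
Converged at ψ = 0.1000.
Compositions from xᵢ = zᵢ/(1+ψ(Kᵢ−1)), yᵢ = Kᵢxᵢ:
  A: x = 0.3262, y = 0.7633
  B: x = 0.2637, y = 0.1055
  C: x = 0.4101, y = 0.1312

y_A = 0.7633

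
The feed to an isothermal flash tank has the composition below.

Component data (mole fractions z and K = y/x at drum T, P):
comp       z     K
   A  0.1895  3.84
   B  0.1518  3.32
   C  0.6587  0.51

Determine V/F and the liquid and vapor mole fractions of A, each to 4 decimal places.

V/F = 0.4427, x_A = 0.0840, y_A = 0.3224

Newton–Raphson from V/F = 0.5:
  V/F = 0.5000: g = -0.04207, g' = -0.7136 → V/F = 0.4410
  V/F = 0.4410: g = 0.00124, g' = -0.7582 → V/F = 0.4427
Converged at V/F = 0.4427.
Compositions from xᵢ = zᵢ/(1+V/F(Kᵢ−1)), yᵢ = Kᵢxᵢ:
  A: x = 0.0840, y = 0.3224
  B: x = 0.0749, y = 0.2486
  C: x = 0.8412, y = 0.4290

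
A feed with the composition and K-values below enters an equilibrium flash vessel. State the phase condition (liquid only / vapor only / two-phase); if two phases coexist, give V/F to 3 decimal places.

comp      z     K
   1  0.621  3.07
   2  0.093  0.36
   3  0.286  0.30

ΣzᵢKᵢ = 2.026; Σzᵢ/Kᵢ = 1.414.
Both exceed 1, so a two-phase solution exists.
Let ψ = V/F and solve Σ zᵢ(Kᵢ−1)/(1+ψ(Kᵢ−1)) = 0.
Iterate (Newton) starting at ψ = 0.33:
  ψ = 0.330: g = 0.4280, g' = -1.238 → ψ = 0.676
  ψ = 0.676: g = 0.0510, g' = -1.085 → ψ = 0.723
  ψ = 0.723: g = -0.0010, g' = -1.133 → ψ = 0.722
Converged at ψ = 0.722.

two-phase, V/F = 0.722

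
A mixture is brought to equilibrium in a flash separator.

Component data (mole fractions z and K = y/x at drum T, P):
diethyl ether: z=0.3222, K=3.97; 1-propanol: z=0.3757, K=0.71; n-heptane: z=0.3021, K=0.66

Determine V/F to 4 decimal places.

Material balance + equilibrium reduce to Σ zᵢ(Kᵢ−1)/(1+V/F(Kᵢ−1)) = 0.
g(0) = ΣzᵢKᵢ − 1 = 0.7453 and g(1) = 1 − Σzᵢ/Kᵢ = -0.0680, so a root lies in (0, 1).
Newton–Raphson from V/F = 0.5:
  V/F = 0.5000: g = 0.13390, g' = -0.5542 → V/F = 0.7416
  V/F = 0.7416: g = 0.02264, g' = -0.3908 → V/F = 0.7996
  V/F = 0.7996: g = 0.00066, g' = -0.3690 → V/F = 0.8013
Converged at V/F = 0.8013.

V/F = 0.8013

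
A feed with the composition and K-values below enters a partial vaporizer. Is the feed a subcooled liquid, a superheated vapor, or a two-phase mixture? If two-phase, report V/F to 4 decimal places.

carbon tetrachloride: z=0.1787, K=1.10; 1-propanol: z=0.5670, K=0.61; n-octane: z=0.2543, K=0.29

subcooled liquid

ΣzᵢKᵢ = 0.6162; Σzᵢ/Kᵢ = 1.9689.
Since ΣzᵢKᵢ < 1 the mixture is below its bubble point — single liquid phase.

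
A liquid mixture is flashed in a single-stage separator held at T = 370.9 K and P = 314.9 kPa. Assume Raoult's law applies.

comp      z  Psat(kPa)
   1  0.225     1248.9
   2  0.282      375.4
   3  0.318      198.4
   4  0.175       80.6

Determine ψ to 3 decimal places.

Raoult's law: Kᵢ = Pᵢˢᵃᵗ/P = Pᵢˢᵃᵗ/314.9.
  K_1 = 1248.9/314.9 = 3.96602, K_2 = 375.4/314.9 = 1.19212, K_3 = 198.4/314.9 = 0.63004, K_4 = 80.6/314.9 = 0.25595
Rachford–Rice: g(ψ) = Σ zᵢ(Kᵢ−1)/(1+ψ(Kᵢ−1)) = 0.
Feasibility: ΣzᵢKᵢ = 1.474, Σzᵢ/Kᵢ = 1.482 — both > 1, two phases present.
Newton iteration, ψ⁰ = 0.31:
  ψ = 0.310: g = 0.0967, g' = -0.766 → ψ = 0.436
  ψ = 0.436: g = 0.0078, g' = -0.659 → ψ = 0.448
Converged at ψ = 0.448.

ψ = 0.448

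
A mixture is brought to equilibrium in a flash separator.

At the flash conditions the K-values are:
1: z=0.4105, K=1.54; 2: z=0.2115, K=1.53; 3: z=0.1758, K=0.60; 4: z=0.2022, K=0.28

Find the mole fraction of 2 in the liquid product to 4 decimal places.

x_2 = 0.1774

Material balance + equilibrium reduce to Σ zᵢ(Kᵢ−1)/(1+β(Kᵢ−1)) = 0.
Check two-phase: ΣzᵢKᵢ = 1.1179 > 1 and Σzᵢ/Kᵢ = 1.4199 > 1, so g(0) = 0.1179 > 0 and g(1) = -0.4199 < 0.
Newton–Raphson from β = 0.5:
  β = 0.5000: g = -0.05222, g' = -0.4112 → β = 0.3730
  β = 0.3730: g = -0.00359, g' = -0.3591 → β = 0.3630
Converged at β = 0.3630.
Compositions from xᵢ = zᵢ/(1+β(Kᵢ−1)), yᵢ = Kᵢxᵢ:
  1: x = 0.3432, y = 0.5286
  2: x = 0.1774, y = 0.2714
  3: x = 0.2057, y = 0.1234
  4: x = 0.2737, y = 0.0766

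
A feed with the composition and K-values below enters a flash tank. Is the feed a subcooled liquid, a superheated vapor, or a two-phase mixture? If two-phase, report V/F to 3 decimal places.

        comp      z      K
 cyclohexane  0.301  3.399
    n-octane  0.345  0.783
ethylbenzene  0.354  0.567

two-phase, V/F = 0.607

ΣzᵢKᵢ = 1.494; Σzᵢ/Kᵢ = 1.154.
Both exceed 1, so a two-phase solution exists.
Let ψ = V/F and solve Σ zᵢ(Kᵢ−1)/(1+ψ(Kᵢ−1)) = 0.
Newton–Raphson from ψ = 0.5:
  ψ = 0.500: g = 0.0487, g' = -0.487 → ψ = 0.600
  ψ = 0.600: g = 0.0028, g' = -0.434 → ψ = 0.607
Converged at ψ = 0.607.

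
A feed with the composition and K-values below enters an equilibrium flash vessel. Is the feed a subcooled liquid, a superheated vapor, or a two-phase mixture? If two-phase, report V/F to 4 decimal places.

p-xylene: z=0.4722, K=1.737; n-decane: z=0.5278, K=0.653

two-phase, V/F = 0.6447

ΣzᵢKᵢ = 1.1649; Σzᵢ/Kᵢ = 1.0801.
Both exceed 1, so a two-phase solution exists.
Rachford–Rice: g(ψ) = Σ zᵢ(Kᵢ−1)/(1+ψ(Kᵢ−1)) = 0.
Binary case is linear: z₁(K₁−1)(1+ψ(K₂−1)) + z₂(K₂−1)(1+ψ(K₁−1)) = 0
⇒ ψ = [z₁(K₁−1)+z₂(K₂−1)] / [−(K₁−1)(K₂−1)] = 0.16486/0.25574 = 0.6447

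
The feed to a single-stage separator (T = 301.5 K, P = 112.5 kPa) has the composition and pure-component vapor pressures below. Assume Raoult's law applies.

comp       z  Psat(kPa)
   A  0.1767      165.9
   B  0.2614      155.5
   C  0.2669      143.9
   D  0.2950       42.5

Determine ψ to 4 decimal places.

Raoult's law: Kᵢ = Pᵢˢᵃᵗ/P = Pᵢˢᵃᵗ/112.5.
  K_A = 165.9/112.5 = 1.474667, K_B = 155.5/112.5 = 1.382222, K_C = 143.9/112.5 = 1.279111, K_D = 42.5/112.5 = 0.377778
Newton–Raphson from ψ = 0.5:
  ψ = 0.5000: g = -0.04941, g' = -0.3096 → ψ = 0.3404
  ψ = 0.3404: g = -0.00423, g' = -0.2606 → ψ = 0.3242
  ψ = 0.3242: g = -0.00003, g' = -0.2568 → ψ = 0.3240
Converged at ψ = 0.3240.

ψ = 0.3240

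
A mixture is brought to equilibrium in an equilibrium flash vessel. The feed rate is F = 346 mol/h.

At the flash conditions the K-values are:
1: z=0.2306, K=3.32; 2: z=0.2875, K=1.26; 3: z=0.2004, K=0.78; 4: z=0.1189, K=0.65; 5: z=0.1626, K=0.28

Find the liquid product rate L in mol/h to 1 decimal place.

Material balance + equilibrium reduce to Σ zᵢ(Kᵢ−1)/(1+ψ(Kᵢ−1)) = 0.
g(0) = ΣzᵢKᵢ − 1 = 0.4070 and g(1) = 1 − Σzᵢ/Kᵢ = -0.3182, so a root lies in (0, 1).
Newton–Raphson from ψ = 0.5:
  ψ = 0.5000: g = 0.03093, g' = -0.5207 → ψ = 0.5594
  ψ = 0.5594: g = 0.00004, g' = -0.5213 → ψ = 0.5595
Converged at ψ = 0.5595.
Then V = ψ·F = 0.5595·346 = 193.6 mol/h and L = F − V = 152.4 mol/h.

L = 152.4 mol/h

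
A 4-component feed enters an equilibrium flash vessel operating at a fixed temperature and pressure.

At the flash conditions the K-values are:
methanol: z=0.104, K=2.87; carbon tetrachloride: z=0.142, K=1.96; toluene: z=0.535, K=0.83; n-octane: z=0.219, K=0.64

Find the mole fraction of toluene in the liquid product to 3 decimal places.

x_toluene = 0.583

Rachford–Rice: g(β) = Σ zᵢ(Kᵢ−1)/(1+β(Kᵢ−1)) = 0.
Check two-phase: ΣzᵢKᵢ = 1.161 > 1 and Σzᵢ/Kᵢ = 1.095 > 1, so g(0) = 0.161 > 0 and g(1) = -0.095 < 0.
Iterate (Newton) starting at β = 0.5:
  β = 0.500: g = -0.0029, g' = -0.218 → β = 0.487
Converged at β = 0.487.
Compositions from xᵢ = zᵢ/(1+β(Kᵢ−1)), yᵢ = Kᵢxᵢ:
  methanol: x = 0.054, y = 0.156
  carbon tetrachloride: x = 0.097, y = 0.190
  toluene: x = 0.583, y = 0.484
  n-octane: x = 0.266, y = 0.170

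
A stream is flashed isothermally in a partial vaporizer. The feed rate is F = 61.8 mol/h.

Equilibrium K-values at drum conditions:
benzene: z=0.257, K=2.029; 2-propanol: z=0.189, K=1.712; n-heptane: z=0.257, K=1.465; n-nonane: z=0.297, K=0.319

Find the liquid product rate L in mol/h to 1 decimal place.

Material balance + equilibrium reduce to Σ zᵢ(Kᵢ−1)/(1+ψ(Kᵢ−1)) = 0.
g(0) = ΣzᵢKᵢ − 1 = 0.316 and g(1) = 1 − Σzᵢ/Kᵢ = -0.344, so a root lies in (0, 1).
Newton–Raphson from ψ = 0.38:
  ψ = 0.380: g = 0.1247, g' = -0.491 → ψ = 0.634
  ψ = 0.634: g = -0.0109, g' = -0.605 → ψ = 0.616
Converged at ψ = 0.616.
Then V = ψ·F = 0.6158·61.8 = 38.1 mol/h and L = F − V = 23.7 mol/h.

L = 23.7 mol/h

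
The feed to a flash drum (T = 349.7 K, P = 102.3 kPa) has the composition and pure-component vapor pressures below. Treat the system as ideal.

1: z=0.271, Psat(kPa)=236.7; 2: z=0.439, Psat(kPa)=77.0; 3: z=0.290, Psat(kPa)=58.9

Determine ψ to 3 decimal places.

Raoult's law: Kᵢ = Pᵢˢᵃᵗ/P = Pᵢˢᵃᵗ/102.3.
  K_1 = 236.7/102.3 = 2.31378, K_2 = 77.0/102.3 = 0.75269, K_3 = 58.9/102.3 = 0.57576
Rachford–Rice: g(ψ) = Σ zᵢ(Kᵢ−1)/(1+ψ(Kᵢ−1)) = 0.
Check two-phase: ΣzᵢKᵢ = 1.124 > 1 and Σzᵢ/Kᵢ = 1.204 > 1, so g(0) = 0.124 > 0 and g(1) = -0.204 < 0.
Newton–Raphson from ψ = 0.5:
  ψ = 0.500: g = -0.0652, g' = -0.289 → ψ = 0.275
  ψ = 0.275: g = 0.0058, g' = -0.350 → ψ = 0.291
  ψ = 0.291: g = 0.0001, g' = -0.344 → ψ = 0.292
Converged at ψ = 0.292.

ψ = 0.292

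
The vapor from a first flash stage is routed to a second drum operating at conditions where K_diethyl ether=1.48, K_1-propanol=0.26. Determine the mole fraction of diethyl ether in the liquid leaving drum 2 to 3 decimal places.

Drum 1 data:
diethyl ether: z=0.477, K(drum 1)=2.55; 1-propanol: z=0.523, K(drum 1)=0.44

Drum 1:
Rachford–Rice: g(ψ₁) = Σ zᵢ(Kᵢ−1)/(1+ψ₁(Kᵢ−1)) = 0.
g(0) = ΣzᵢKᵢ − 1 = 0.446 and g(1) = 1 − Σzᵢ/Kᵢ = -0.376, so a root lies in (0, 1).
Iterate (Newton) starting at ψ₁ = 0.5:
  ψ₁ = 0.500: g = 0.0098, g' = -0.680 → ψ₁ = 0.514
Converged at ψ₁ = 0.514.
Drum-1 compositions:
  diethyl ether: x = 0.265, y = 0.677
  1-propanol: x = 0.735, y = 0.323
Drum-2 feed = drum-1 vapor: z₂ = (0.6768, 0.3232).
Drum 2:
Newton–Raphson from ψ₂ = 0.55:
  ψ₂ = 0.550: g = -0.1463, g' = -0.601 → ψ₂ = 0.306
  ψ₂ = 0.306: g = -0.0261, g' = -0.415 → ψ₂ = 0.243
  ψ₂ = 0.243: g = -0.0009, g' = -0.388 → ψ₂ = 0.241
Converged at ψ₂ = 0.241.
  diethyl ether: x = 0.607, y = 0.898
  1-propanol: x = 0.393, y = 0.102

x_diethyl ether (drum 2) = 0.607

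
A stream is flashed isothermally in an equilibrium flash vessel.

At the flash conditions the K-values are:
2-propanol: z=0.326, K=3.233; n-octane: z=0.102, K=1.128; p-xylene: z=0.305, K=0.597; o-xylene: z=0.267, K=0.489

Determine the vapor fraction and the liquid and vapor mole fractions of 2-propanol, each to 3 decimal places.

Iterate (Newton) starting at ψ = 0.4:
  ψ = 0.400: g = 0.0789, g' = -0.636 → ψ = 0.524
  ψ = 0.524: g = 0.0055, g' = -0.556 → ψ = 0.534
Converged at ψ = 0.534.
Compositions from xᵢ = zᵢ/(1+ψ(Kᵢ−1)), yᵢ = Kᵢxᵢ:
  2-propanol: x = 0.149, y = 0.481
  n-octane: x = 0.095, y = 0.108
  p-xylene: x = 0.389, y = 0.232
  o-xylene: x = 0.367, y = 0.180

ψ = 0.534, x_2-propanol = 0.149, y_2-propanol = 0.481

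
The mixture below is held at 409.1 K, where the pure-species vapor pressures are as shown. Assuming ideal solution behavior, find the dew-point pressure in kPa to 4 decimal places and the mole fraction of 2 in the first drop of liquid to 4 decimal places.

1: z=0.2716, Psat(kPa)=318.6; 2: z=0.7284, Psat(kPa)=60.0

At the dew point ψ → 1, so Σzᵢ/Kᵢ = 1 with Kᵢ = Pᵢˢᵃᵗ/P ⇒ 1/P = Σzᵢ/Pᵢˢᵃᵗ.
1/P = 0.2716/318.6 + 0.7284/60.0 = 0.0129925 ⇒ P = 76.9676 kPa
xᵢ = zᵢP/Pᵢˢᵃᵗ ⇒ x_2 = 0.7284·76.9676/60.0 = 0.9344

Pdew = 76.9676 kPa, x_2 = 0.9344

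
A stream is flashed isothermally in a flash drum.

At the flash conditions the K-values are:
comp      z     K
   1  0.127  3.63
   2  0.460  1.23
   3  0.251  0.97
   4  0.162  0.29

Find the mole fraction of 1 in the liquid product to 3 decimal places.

x_1 = 0.048

Iterate (Newton) starting at ψ = 0.44:
  ψ = 0.440: g = 0.0760, g' = -0.382 → ψ = 0.639
  ψ = 0.639: g = -0.0014, g' = -0.415 → ψ = 0.636
Converged at ψ = 0.636.
Compositions from xᵢ = zᵢ/(1+ψ(Kᵢ−1)), yᵢ = Kᵢxᵢ:
  1: x = 0.048, y = 0.173
  2: x = 0.401, y = 0.494
  3: x = 0.256, y = 0.248
  4: x = 0.295, y = 0.086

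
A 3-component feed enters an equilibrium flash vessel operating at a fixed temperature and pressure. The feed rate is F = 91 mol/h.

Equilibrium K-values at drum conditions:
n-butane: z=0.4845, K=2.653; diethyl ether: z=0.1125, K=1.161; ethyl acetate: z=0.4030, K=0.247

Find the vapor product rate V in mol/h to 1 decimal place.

V = 42.6 mol/h

Let ψ = V/F and solve Σ zᵢ(Kᵢ−1)/(1+ψ(Kᵢ−1)) = 0.
Feasibility: ΣzᵢKᵢ = 1.5155, Σzᵢ/Kᵢ = 1.9111 — both > 1, two phases present.
Newton iteration, ψ⁰ = 0.43:
  ψ = 0.4300: g = 0.03631, g' = -0.9546 → ψ = 0.4680
  ψ = 0.4680: g = -0.00023, g' = -0.9683 → ψ = 0.4678
Converged at ψ = 0.4678.
Then V = ψ·F = 0.4678·91 = 42.6 mol/h and L = F − V = 48.4 mol/h.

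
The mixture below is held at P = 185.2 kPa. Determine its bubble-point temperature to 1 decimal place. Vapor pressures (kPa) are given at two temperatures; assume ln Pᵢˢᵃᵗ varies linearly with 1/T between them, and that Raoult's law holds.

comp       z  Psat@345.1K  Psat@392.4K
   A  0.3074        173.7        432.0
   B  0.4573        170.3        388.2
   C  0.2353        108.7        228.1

T = 353.5 K

Bubble-point temperature: ΣzᵢPᵢˢᵃᵗ(T) = P. Interpolate ln Pᵢˢᵃᵗ = aᵢ + bᵢ/T.
  T = 345.1 K: ΣzᵢPᵢˢᵃᵗ = 156.85 kPa
  T = 392.4 K: ΣzᵢPᵢˢᵃᵗ = 363.99 kPa
  T = 368.8 K: ΣzᵢPᵢˢᵃᵗ = 245.59 kPa
  T = 357.0 K: ΣzᵢPᵢˢᵃᵗ = 197.90 kPa
  T = 351.1 K: ΣzᵢPᵢˢᵃᵗ = 176.70 kPa
  T = 354.1 K: ΣzᵢPᵢˢᵃᵗ = 187.26 kPa
  T = 352.6 K: ΣzᵢPᵢˢᵃᵗ = 181.93 kPa
Interpolating between 352.6 K and 354.1 K gives T ≈ 353.5 K.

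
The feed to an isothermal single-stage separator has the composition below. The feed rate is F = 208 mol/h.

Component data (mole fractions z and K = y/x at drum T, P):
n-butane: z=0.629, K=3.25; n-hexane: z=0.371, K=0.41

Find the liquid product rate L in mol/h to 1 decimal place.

L = 20.5 mol/h

Newton iteration, β⁰ = 0.5:
  β = 0.500: g = 0.3555, g' = -0.965 → β = 0.868
  β = 0.868: g = 0.0302, g' = -0.908 → β = 0.902
  β = 0.902: g = -0.0005, g' = -0.937 → β = 0.901
Converged at β = 0.901.
Then V = β·F = 0.9012·208 = 187.5 mol/h and L = F − V = 20.5 mol/h.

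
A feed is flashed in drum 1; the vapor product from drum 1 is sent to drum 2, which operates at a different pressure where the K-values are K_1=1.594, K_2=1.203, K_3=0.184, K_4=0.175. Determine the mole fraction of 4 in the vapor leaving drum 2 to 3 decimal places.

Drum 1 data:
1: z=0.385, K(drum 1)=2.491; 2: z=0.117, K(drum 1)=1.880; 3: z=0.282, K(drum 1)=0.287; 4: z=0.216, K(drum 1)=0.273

y_4 (drum 2) = 0.028

Drum 1:
Material balance + equilibrium reduce to Σ zᵢ(Kᵢ−1)/(1+ψ₁(Kᵢ−1)) = 0.
Check two-phase: ΣzᵢKᵢ = 1.319 > 1 and Σzᵢ/Kᵢ = 1.991 > 1, so g(0) = 0.319 > 0 and g(1) = -0.991 < 0.
Iterate (Newton) starting at ψ₁ = 0.5:
  ψ₁ = 0.500: g = -0.1588, g' = -0.953 → ψ₁ = 0.333
  ψ₁ = 0.333: g = -0.0079, g' = -0.882 → ψ₁ = 0.324
Converged at ψ₁ = 0.324.
Drum-1 compositions:
  1: x = 0.260, y = 0.646
  2: x = 0.091, y = 0.171
  3: x = 0.367, y = 0.105
  4: x = 0.283, y = 0.077
Drum-2 feed = drum-1 vapor: z₂ = (0.6464, 0.1711, 0.1053, 0.0772).
Drum 2:
Let ψ₂ = V/F and solve Σ zᵢ(Kᵢ−1)/(1+ψ₂(Kᵢ−1)) = 0.
Feasibility: ΣzᵢKᵢ = 1.269, Σzᵢ/Kᵢ = 1.561 — both > 1, two phases present.
Newton–Raphson from ψ₂ = 0.34:
  ψ₂ = 0.340: g = 0.1446, g' = -0.400 → ψ₂ = 0.702
  ψ₂ = 0.702: g = -0.0507, g' = -0.799 → ψ₂ = 0.638
  ψ₂ = 0.638: g = -0.0045, g' = -0.665 → ψ₂ = 0.631
Converged at ψ₂ = 0.631.
  1: x = 0.470, y = 0.749
  2: x = 0.152, y = 0.182
  3: x = 0.217, y = 0.040
  4: x = 0.161, y = 0.028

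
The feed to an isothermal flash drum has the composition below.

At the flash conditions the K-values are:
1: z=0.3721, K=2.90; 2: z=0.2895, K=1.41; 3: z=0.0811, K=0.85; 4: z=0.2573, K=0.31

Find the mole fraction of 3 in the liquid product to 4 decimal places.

Let β = V/F and solve Σ zᵢ(Kᵢ−1)/(1+β(Kᵢ−1)) = 0.
g(0) = ΣzᵢKᵢ − 1 = 0.6360 and g(1) = 1 − Σzᵢ/Kᵢ = -0.2590, so a root lies in (0, 1).
Iterate (Newton) starting at β = 0.5:
  β = 0.5000: g = 0.17686, g' = -0.6744 → β = 0.7622
  β = 0.7622: g = -0.00903, g' = -0.7998 → β = 0.7509
  β = 0.7509: g = -0.00008, g' = -0.7865 → β = 0.7508
Converged at β = 0.7508.
Compositions from xᵢ = zᵢ/(1+β(Kᵢ−1)), yᵢ = Kᵢxᵢ:
  1: x = 0.1533, y = 0.4447
  2: x = 0.2214, y = 0.3121
  3: x = 0.0914, y = 0.0777
  4: x = 0.5339, y = 0.1655

x_3 = 0.0914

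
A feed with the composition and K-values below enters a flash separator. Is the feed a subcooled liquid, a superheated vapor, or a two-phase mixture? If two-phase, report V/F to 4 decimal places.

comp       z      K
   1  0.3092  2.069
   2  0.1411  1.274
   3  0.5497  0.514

ΣzᵢKᵢ = 1.1020; Σzᵢ/Kᵢ = 1.3297.
Both exceed 1, so a two-phase solution exists.
Newton–Raphson from ψ = 0.5:
  ψ = 0.5000: g = -0.10351, g' = -0.3848 → ψ = 0.2310
  ψ = 0.2310: g = 0.00049, g' = -0.4014 → ψ = 0.2322
Converged at ψ = 0.2322.

two-phase, V/F = 0.2322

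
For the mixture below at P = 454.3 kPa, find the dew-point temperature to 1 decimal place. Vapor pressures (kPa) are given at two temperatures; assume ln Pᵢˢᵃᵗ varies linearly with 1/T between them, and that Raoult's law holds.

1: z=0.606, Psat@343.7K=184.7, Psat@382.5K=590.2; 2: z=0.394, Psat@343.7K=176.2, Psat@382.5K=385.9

T = 379.3 K

Dew-point temperature: Σzᵢ·P/Pᵢˢᵃᵗ(T) = 1. Interpolate ln Pᵢˢᵃᵗ = aᵢ + bᵢ/T.
  T = 343.7 K: ΣzᵢP/Pᵢˢᵃᵗ = 2.5064
  T = 382.5 K: ΣzᵢP/Pᵢˢᵃᵗ = 0.9303
  T = 363.1 K: ΣzᵢP/Pᵢˢᵃᵗ = 1.4806
  T = 372.8 K: ΣzᵢP/Pᵢˢᵃᵗ = 1.1654
  T = 377.6 K: ΣzᵢP/Pᵢˢᵃᵗ = 1.0407
  T = 380.1 K: ΣzᵢP/Pᵢˢᵃᵗ = 0.9824
Interpolating between 377.6 K and 380.1 K gives T ≈ 379.3 K.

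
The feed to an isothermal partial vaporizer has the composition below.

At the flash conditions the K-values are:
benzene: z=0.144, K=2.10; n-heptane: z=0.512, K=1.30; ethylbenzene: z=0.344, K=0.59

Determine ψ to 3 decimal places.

Newton–Raphson from ψ = 0.5:
  ψ = 0.500: g = 0.0583, g' = -0.199 → ψ = 0.793
  ψ = 0.793: g = -0.0004, g' = -0.207 → ψ = 0.792
Converged at ψ = 0.792.

ψ = 0.792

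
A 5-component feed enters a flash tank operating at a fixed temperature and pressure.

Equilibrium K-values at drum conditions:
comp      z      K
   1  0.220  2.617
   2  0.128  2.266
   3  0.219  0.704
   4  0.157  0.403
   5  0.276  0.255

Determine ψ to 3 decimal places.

ψ = 0.176

Material balance + equilibrium reduce to Σ zᵢ(Kᵢ−1)/(1+ψ(Kᵢ−1)) = 0.
Feasibility: ΣzᵢKᵢ = 1.154, Σzᵢ/Kᵢ = 1.924 — both > 1, two phases present.
Iterate (Newton) starting at ψ = 0.55:
  ψ = 0.550: g = -0.2815, g' = -0.824 → ψ = 0.208
  ψ = 0.208: g = -0.0251, g' = -0.760 → ψ = 0.175
  ψ = 0.175: g = 0.0003, g' = -0.781 → ψ = 0.176
Converged at ψ = 0.176.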